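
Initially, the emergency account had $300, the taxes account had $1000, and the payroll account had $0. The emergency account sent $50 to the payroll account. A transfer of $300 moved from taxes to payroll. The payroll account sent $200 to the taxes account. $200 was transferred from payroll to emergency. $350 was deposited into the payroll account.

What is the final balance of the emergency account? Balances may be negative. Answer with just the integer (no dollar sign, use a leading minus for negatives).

Tracking account balances step by step:
Start: emergency=300, taxes=1000, payroll=0
Event 1 (transfer 50 emergency -> payroll): emergency: 300 - 50 = 250, payroll: 0 + 50 = 50. Balances: emergency=250, taxes=1000, payroll=50
Event 2 (transfer 300 taxes -> payroll): taxes: 1000 - 300 = 700, payroll: 50 + 300 = 350. Balances: emergency=250, taxes=700, payroll=350
Event 3 (transfer 200 payroll -> taxes): payroll: 350 - 200 = 150, taxes: 700 + 200 = 900. Balances: emergency=250, taxes=900, payroll=150
Event 4 (transfer 200 payroll -> emergency): payroll: 150 - 200 = -50, emergency: 250 + 200 = 450. Balances: emergency=450, taxes=900, payroll=-50
Event 5 (deposit 350 to payroll): payroll: -50 + 350 = 300. Balances: emergency=450, taxes=900, payroll=300

Final balance of emergency: 450

Answer: 450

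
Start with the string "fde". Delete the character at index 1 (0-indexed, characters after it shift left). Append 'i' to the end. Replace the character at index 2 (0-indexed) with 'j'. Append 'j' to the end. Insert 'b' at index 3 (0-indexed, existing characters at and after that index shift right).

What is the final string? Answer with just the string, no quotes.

Answer: fejbj

Derivation:
Applying each edit step by step:
Start: "fde"
Op 1 (delete idx 1 = 'd'): "fde" -> "fe"
Op 2 (append 'i'): "fe" -> "fei"
Op 3 (replace idx 2: 'i' -> 'j'): "fei" -> "fej"
Op 4 (append 'j'): "fej" -> "fejj"
Op 5 (insert 'b' at idx 3): "fejj" -> "fejbj"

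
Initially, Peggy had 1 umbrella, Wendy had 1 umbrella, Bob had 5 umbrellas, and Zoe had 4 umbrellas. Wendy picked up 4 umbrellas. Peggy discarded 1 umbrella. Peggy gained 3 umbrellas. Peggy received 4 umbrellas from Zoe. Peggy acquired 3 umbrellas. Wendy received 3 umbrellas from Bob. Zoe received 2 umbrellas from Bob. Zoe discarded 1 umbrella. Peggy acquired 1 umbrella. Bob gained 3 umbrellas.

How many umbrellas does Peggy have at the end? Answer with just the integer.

Answer: 11

Derivation:
Tracking counts step by step:
Start: Peggy=1, Wendy=1, Bob=5, Zoe=4
Event 1 (Wendy +4): Wendy: 1 -> 5. State: Peggy=1, Wendy=5, Bob=5, Zoe=4
Event 2 (Peggy -1): Peggy: 1 -> 0. State: Peggy=0, Wendy=5, Bob=5, Zoe=4
Event 3 (Peggy +3): Peggy: 0 -> 3. State: Peggy=3, Wendy=5, Bob=5, Zoe=4
Event 4 (Zoe -> Peggy, 4): Zoe: 4 -> 0, Peggy: 3 -> 7. State: Peggy=7, Wendy=5, Bob=5, Zoe=0
Event 5 (Peggy +3): Peggy: 7 -> 10. State: Peggy=10, Wendy=5, Bob=5, Zoe=0
Event 6 (Bob -> Wendy, 3): Bob: 5 -> 2, Wendy: 5 -> 8. State: Peggy=10, Wendy=8, Bob=2, Zoe=0
Event 7 (Bob -> Zoe, 2): Bob: 2 -> 0, Zoe: 0 -> 2. State: Peggy=10, Wendy=8, Bob=0, Zoe=2
Event 8 (Zoe -1): Zoe: 2 -> 1. State: Peggy=10, Wendy=8, Bob=0, Zoe=1
Event 9 (Peggy +1): Peggy: 10 -> 11. State: Peggy=11, Wendy=8, Bob=0, Zoe=1
Event 10 (Bob +3): Bob: 0 -> 3. State: Peggy=11, Wendy=8, Bob=3, Zoe=1

Peggy's final count: 11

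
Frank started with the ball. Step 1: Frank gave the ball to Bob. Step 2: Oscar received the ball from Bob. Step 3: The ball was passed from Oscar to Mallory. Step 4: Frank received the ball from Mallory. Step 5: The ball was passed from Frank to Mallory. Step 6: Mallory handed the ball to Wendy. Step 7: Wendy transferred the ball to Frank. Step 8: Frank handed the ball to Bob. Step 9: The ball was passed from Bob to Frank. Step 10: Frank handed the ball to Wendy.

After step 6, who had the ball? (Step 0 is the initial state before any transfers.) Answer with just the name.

Tracking the ball holder through step 6:
After step 0 (start): Frank
After step 1: Bob
After step 2: Oscar
After step 3: Mallory
After step 4: Frank
After step 5: Mallory
After step 6: Wendy

At step 6, the holder is Wendy.

Answer: Wendy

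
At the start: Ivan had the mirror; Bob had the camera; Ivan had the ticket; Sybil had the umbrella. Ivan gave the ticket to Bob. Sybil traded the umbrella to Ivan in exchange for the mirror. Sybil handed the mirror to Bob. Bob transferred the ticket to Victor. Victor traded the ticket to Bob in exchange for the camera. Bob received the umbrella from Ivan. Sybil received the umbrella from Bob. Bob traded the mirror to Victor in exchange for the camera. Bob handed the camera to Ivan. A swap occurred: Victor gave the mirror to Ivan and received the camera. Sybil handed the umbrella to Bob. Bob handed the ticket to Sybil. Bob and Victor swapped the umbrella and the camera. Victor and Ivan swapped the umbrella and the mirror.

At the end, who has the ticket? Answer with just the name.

Answer: Sybil

Derivation:
Tracking all object holders:
Start: mirror:Ivan, camera:Bob, ticket:Ivan, umbrella:Sybil
Event 1 (give ticket: Ivan -> Bob). State: mirror:Ivan, camera:Bob, ticket:Bob, umbrella:Sybil
Event 2 (swap umbrella<->mirror: now umbrella:Ivan, mirror:Sybil). State: mirror:Sybil, camera:Bob, ticket:Bob, umbrella:Ivan
Event 3 (give mirror: Sybil -> Bob). State: mirror:Bob, camera:Bob, ticket:Bob, umbrella:Ivan
Event 4 (give ticket: Bob -> Victor). State: mirror:Bob, camera:Bob, ticket:Victor, umbrella:Ivan
Event 5 (swap ticket<->camera: now ticket:Bob, camera:Victor). State: mirror:Bob, camera:Victor, ticket:Bob, umbrella:Ivan
Event 6 (give umbrella: Ivan -> Bob). State: mirror:Bob, camera:Victor, ticket:Bob, umbrella:Bob
Event 7 (give umbrella: Bob -> Sybil). State: mirror:Bob, camera:Victor, ticket:Bob, umbrella:Sybil
Event 8 (swap mirror<->camera: now mirror:Victor, camera:Bob). State: mirror:Victor, camera:Bob, ticket:Bob, umbrella:Sybil
Event 9 (give camera: Bob -> Ivan). State: mirror:Victor, camera:Ivan, ticket:Bob, umbrella:Sybil
Event 10 (swap mirror<->camera: now mirror:Ivan, camera:Victor). State: mirror:Ivan, camera:Victor, ticket:Bob, umbrella:Sybil
Event 11 (give umbrella: Sybil -> Bob). State: mirror:Ivan, camera:Victor, ticket:Bob, umbrella:Bob
Event 12 (give ticket: Bob -> Sybil). State: mirror:Ivan, camera:Victor, ticket:Sybil, umbrella:Bob
Event 13 (swap umbrella<->camera: now umbrella:Victor, camera:Bob). State: mirror:Ivan, camera:Bob, ticket:Sybil, umbrella:Victor
Event 14 (swap umbrella<->mirror: now umbrella:Ivan, mirror:Victor). State: mirror:Victor, camera:Bob, ticket:Sybil, umbrella:Ivan

Final state: mirror:Victor, camera:Bob, ticket:Sybil, umbrella:Ivan
The ticket is held by Sybil.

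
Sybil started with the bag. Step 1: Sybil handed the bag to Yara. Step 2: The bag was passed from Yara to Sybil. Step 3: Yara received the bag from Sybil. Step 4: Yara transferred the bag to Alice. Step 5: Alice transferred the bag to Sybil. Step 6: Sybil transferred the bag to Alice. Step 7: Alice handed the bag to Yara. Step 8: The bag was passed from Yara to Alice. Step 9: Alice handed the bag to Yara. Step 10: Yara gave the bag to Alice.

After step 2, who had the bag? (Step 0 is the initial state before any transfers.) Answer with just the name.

Tracking the bag holder through step 2:
After step 0 (start): Sybil
After step 1: Yara
After step 2: Sybil

At step 2, the holder is Sybil.

Answer: Sybil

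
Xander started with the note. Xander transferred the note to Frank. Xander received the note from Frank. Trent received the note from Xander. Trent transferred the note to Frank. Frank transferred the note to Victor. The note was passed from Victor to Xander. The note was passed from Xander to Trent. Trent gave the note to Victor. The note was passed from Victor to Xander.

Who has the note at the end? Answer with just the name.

Tracking the note through each event:
Start: Xander has the note.
After event 1: Frank has the note.
After event 2: Xander has the note.
After event 3: Trent has the note.
After event 4: Frank has the note.
After event 5: Victor has the note.
After event 6: Xander has the note.
After event 7: Trent has the note.
After event 8: Victor has the note.
After event 9: Xander has the note.

Answer: Xander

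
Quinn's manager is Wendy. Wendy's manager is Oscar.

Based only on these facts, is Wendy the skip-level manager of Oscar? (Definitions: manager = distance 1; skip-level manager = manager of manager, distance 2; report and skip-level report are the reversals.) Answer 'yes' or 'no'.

Answer: no

Derivation:
Reconstructing the manager chain from the given facts:
  Oscar -> Wendy -> Quinn
(each arrow means 'manager of the next')
Positions in the chain (0 = top):
  position of Oscar: 0
  position of Wendy: 1
  position of Quinn: 2

Wendy is at position 1, Oscar is at position 0; signed distance (j - i) = -1.
'skip-level manager' requires j - i = 2. Actual distance is -1, so the relation does NOT hold.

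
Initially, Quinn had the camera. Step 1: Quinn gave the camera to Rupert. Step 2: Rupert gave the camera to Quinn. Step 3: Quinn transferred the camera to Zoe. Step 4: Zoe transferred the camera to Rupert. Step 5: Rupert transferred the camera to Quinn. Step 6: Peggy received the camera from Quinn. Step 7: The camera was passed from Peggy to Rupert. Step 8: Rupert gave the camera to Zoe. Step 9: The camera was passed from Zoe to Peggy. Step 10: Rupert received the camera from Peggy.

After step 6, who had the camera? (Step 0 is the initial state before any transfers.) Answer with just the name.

Answer: Peggy

Derivation:
Tracking the camera holder through step 6:
After step 0 (start): Quinn
After step 1: Rupert
After step 2: Quinn
After step 3: Zoe
After step 4: Rupert
After step 5: Quinn
After step 6: Peggy

At step 6, the holder is Peggy.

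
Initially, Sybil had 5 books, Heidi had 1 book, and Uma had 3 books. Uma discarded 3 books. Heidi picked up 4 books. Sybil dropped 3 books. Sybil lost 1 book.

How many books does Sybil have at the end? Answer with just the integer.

Answer: 1

Derivation:
Tracking counts step by step:
Start: Sybil=5, Heidi=1, Uma=3
Event 1 (Uma -3): Uma: 3 -> 0. State: Sybil=5, Heidi=1, Uma=0
Event 2 (Heidi +4): Heidi: 1 -> 5. State: Sybil=5, Heidi=5, Uma=0
Event 3 (Sybil -3): Sybil: 5 -> 2. State: Sybil=2, Heidi=5, Uma=0
Event 4 (Sybil -1): Sybil: 2 -> 1. State: Sybil=1, Heidi=5, Uma=0

Sybil's final count: 1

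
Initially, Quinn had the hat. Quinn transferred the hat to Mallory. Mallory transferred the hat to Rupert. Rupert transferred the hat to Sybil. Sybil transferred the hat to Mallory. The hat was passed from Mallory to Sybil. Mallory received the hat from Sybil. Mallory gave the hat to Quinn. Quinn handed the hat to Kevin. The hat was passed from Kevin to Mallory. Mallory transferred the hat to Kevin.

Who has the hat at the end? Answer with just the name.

Tracking the hat through each event:
Start: Quinn has the hat.
After event 1: Mallory has the hat.
After event 2: Rupert has the hat.
After event 3: Sybil has the hat.
After event 4: Mallory has the hat.
After event 5: Sybil has the hat.
After event 6: Mallory has the hat.
After event 7: Quinn has the hat.
After event 8: Kevin has the hat.
After event 9: Mallory has the hat.
After event 10: Kevin has the hat.

Answer: Kevin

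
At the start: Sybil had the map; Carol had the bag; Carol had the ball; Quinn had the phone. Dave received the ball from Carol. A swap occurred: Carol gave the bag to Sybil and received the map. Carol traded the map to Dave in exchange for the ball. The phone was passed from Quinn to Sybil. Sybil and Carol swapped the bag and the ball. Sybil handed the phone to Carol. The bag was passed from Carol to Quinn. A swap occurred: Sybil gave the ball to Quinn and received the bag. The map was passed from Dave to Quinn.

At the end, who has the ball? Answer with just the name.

Tracking all object holders:
Start: map:Sybil, bag:Carol, ball:Carol, phone:Quinn
Event 1 (give ball: Carol -> Dave). State: map:Sybil, bag:Carol, ball:Dave, phone:Quinn
Event 2 (swap bag<->map: now bag:Sybil, map:Carol). State: map:Carol, bag:Sybil, ball:Dave, phone:Quinn
Event 3 (swap map<->ball: now map:Dave, ball:Carol). State: map:Dave, bag:Sybil, ball:Carol, phone:Quinn
Event 4 (give phone: Quinn -> Sybil). State: map:Dave, bag:Sybil, ball:Carol, phone:Sybil
Event 5 (swap bag<->ball: now bag:Carol, ball:Sybil). State: map:Dave, bag:Carol, ball:Sybil, phone:Sybil
Event 6 (give phone: Sybil -> Carol). State: map:Dave, bag:Carol, ball:Sybil, phone:Carol
Event 7 (give bag: Carol -> Quinn). State: map:Dave, bag:Quinn, ball:Sybil, phone:Carol
Event 8 (swap ball<->bag: now ball:Quinn, bag:Sybil). State: map:Dave, bag:Sybil, ball:Quinn, phone:Carol
Event 9 (give map: Dave -> Quinn). State: map:Quinn, bag:Sybil, ball:Quinn, phone:Carol

Final state: map:Quinn, bag:Sybil, ball:Quinn, phone:Carol
The ball is held by Quinn.

Answer: Quinn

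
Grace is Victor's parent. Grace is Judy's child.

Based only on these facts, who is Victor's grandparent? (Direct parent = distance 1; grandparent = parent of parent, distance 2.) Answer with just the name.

Answer: Judy

Derivation:
Reconstructing the parent chain from the given facts:
  Judy -> Grace -> Victor
(each arrow means 'parent of the next')
Positions in the chain (0 = top):
  position of Judy: 0
  position of Grace: 1
  position of Victor: 2

Victor is at position 2; the grandparent is 2 steps up the chain, i.e. position 0: Judy.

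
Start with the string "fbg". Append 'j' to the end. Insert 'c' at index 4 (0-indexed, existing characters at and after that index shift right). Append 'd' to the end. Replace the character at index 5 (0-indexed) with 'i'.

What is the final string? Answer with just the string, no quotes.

Applying each edit step by step:
Start: "fbg"
Op 1 (append 'j'): "fbg" -> "fbgj"
Op 2 (insert 'c' at idx 4): "fbgj" -> "fbgjc"
Op 3 (append 'd'): "fbgjc" -> "fbgjcd"
Op 4 (replace idx 5: 'd' -> 'i'): "fbgjcd" -> "fbgjci"

Answer: fbgjci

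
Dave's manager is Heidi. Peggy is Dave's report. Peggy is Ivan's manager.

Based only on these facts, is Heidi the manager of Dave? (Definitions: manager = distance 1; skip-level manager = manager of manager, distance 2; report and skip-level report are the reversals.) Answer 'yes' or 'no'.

Answer: yes

Derivation:
Reconstructing the manager chain from the given facts:
  Heidi -> Dave -> Peggy -> Ivan
(each arrow means 'manager of the next')
Positions in the chain (0 = top):
  position of Heidi: 0
  position of Dave: 1
  position of Peggy: 2
  position of Ivan: 3

Heidi is at position 0, Dave is at position 1; signed distance (j - i) = 1.
'manager' requires j - i = 1. Actual distance is 1, so the relation HOLDS.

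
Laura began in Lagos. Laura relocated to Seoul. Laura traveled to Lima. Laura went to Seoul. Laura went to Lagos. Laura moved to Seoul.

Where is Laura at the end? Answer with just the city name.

Tracking Laura's location:
Start: Laura is in Lagos.
After move 1: Lagos -> Seoul. Laura is in Seoul.
After move 2: Seoul -> Lima. Laura is in Lima.
After move 3: Lima -> Seoul. Laura is in Seoul.
After move 4: Seoul -> Lagos. Laura is in Lagos.
After move 5: Lagos -> Seoul. Laura is in Seoul.

Answer: Seoul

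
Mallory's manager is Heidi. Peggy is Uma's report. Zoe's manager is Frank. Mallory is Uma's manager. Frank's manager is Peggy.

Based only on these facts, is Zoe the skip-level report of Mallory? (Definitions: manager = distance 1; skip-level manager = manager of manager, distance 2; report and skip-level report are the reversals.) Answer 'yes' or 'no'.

Reconstructing the manager chain from the given facts:
  Heidi -> Mallory -> Uma -> Peggy -> Frank -> Zoe
(each arrow means 'manager of the next')
Positions in the chain (0 = top):
  position of Heidi: 0
  position of Mallory: 1
  position of Uma: 2
  position of Peggy: 3
  position of Frank: 4
  position of Zoe: 5

Zoe is at position 5, Mallory is at position 1; signed distance (j - i) = -4.
'skip-level report' requires j - i = -2. Actual distance is -4, so the relation does NOT hold.

Answer: no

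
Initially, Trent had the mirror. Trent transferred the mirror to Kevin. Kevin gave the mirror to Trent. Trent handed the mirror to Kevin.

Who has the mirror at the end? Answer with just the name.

Tracking the mirror through each event:
Start: Trent has the mirror.
After event 1: Kevin has the mirror.
After event 2: Trent has the mirror.
After event 3: Kevin has the mirror.

Answer: Kevin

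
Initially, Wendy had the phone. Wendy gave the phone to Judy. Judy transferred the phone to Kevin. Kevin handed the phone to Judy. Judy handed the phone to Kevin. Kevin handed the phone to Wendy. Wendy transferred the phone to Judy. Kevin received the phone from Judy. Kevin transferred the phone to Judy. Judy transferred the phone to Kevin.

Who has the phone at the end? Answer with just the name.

Tracking the phone through each event:
Start: Wendy has the phone.
After event 1: Judy has the phone.
After event 2: Kevin has the phone.
After event 3: Judy has the phone.
After event 4: Kevin has the phone.
After event 5: Wendy has the phone.
After event 6: Judy has the phone.
After event 7: Kevin has the phone.
After event 8: Judy has the phone.
After event 9: Kevin has the phone.

Answer: Kevin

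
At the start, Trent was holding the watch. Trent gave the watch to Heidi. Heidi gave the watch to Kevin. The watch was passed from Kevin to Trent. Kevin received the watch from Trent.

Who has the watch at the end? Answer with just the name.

Tracking the watch through each event:
Start: Trent has the watch.
After event 1: Heidi has the watch.
After event 2: Kevin has the watch.
After event 3: Trent has the watch.
After event 4: Kevin has the watch.

Answer: Kevin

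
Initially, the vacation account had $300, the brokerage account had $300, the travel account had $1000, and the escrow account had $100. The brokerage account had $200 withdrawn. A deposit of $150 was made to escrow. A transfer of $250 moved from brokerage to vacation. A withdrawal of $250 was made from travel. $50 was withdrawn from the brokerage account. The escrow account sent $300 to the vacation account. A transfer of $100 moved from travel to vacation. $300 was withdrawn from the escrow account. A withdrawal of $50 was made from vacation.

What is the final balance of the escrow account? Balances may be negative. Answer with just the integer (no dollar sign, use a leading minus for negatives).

Tracking account balances step by step:
Start: vacation=300, brokerage=300, travel=1000, escrow=100
Event 1 (withdraw 200 from brokerage): brokerage: 300 - 200 = 100. Balances: vacation=300, brokerage=100, travel=1000, escrow=100
Event 2 (deposit 150 to escrow): escrow: 100 + 150 = 250. Balances: vacation=300, brokerage=100, travel=1000, escrow=250
Event 3 (transfer 250 brokerage -> vacation): brokerage: 100 - 250 = -150, vacation: 300 + 250 = 550. Balances: vacation=550, brokerage=-150, travel=1000, escrow=250
Event 4 (withdraw 250 from travel): travel: 1000 - 250 = 750. Balances: vacation=550, brokerage=-150, travel=750, escrow=250
Event 5 (withdraw 50 from brokerage): brokerage: -150 - 50 = -200. Balances: vacation=550, brokerage=-200, travel=750, escrow=250
Event 6 (transfer 300 escrow -> vacation): escrow: 250 - 300 = -50, vacation: 550 + 300 = 850. Balances: vacation=850, brokerage=-200, travel=750, escrow=-50
Event 7 (transfer 100 travel -> vacation): travel: 750 - 100 = 650, vacation: 850 + 100 = 950. Balances: vacation=950, brokerage=-200, travel=650, escrow=-50
Event 8 (withdraw 300 from escrow): escrow: -50 - 300 = -350. Balances: vacation=950, brokerage=-200, travel=650, escrow=-350
Event 9 (withdraw 50 from vacation): vacation: 950 - 50 = 900. Balances: vacation=900, brokerage=-200, travel=650, escrow=-350

Final balance of escrow: -350

Answer: -350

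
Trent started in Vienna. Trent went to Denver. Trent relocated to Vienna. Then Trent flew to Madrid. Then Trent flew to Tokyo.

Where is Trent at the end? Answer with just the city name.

Answer: Tokyo

Derivation:
Tracking Trent's location:
Start: Trent is in Vienna.
After move 1: Vienna -> Denver. Trent is in Denver.
After move 2: Denver -> Vienna. Trent is in Vienna.
After move 3: Vienna -> Madrid. Trent is in Madrid.
After move 4: Madrid -> Tokyo. Trent is in Tokyo.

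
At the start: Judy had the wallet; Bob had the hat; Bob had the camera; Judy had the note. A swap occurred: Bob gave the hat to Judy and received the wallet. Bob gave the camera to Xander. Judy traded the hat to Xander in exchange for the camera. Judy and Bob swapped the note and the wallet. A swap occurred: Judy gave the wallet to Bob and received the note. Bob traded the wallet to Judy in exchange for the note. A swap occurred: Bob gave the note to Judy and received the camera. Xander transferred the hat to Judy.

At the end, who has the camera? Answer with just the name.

Answer: Bob

Derivation:
Tracking all object holders:
Start: wallet:Judy, hat:Bob, camera:Bob, note:Judy
Event 1 (swap hat<->wallet: now hat:Judy, wallet:Bob). State: wallet:Bob, hat:Judy, camera:Bob, note:Judy
Event 2 (give camera: Bob -> Xander). State: wallet:Bob, hat:Judy, camera:Xander, note:Judy
Event 3 (swap hat<->camera: now hat:Xander, camera:Judy). State: wallet:Bob, hat:Xander, camera:Judy, note:Judy
Event 4 (swap note<->wallet: now note:Bob, wallet:Judy). State: wallet:Judy, hat:Xander, camera:Judy, note:Bob
Event 5 (swap wallet<->note: now wallet:Bob, note:Judy). State: wallet:Bob, hat:Xander, camera:Judy, note:Judy
Event 6 (swap wallet<->note: now wallet:Judy, note:Bob). State: wallet:Judy, hat:Xander, camera:Judy, note:Bob
Event 7 (swap note<->camera: now note:Judy, camera:Bob). State: wallet:Judy, hat:Xander, camera:Bob, note:Judy
Event 8 (give hat: Xander -> Judy). State: wallet:Judy, hat:Judy, camera:Bob, note:Judy

Final state: wallet:Judy, hat:Judy, camera:Bob, note:Judy
The camera is held by Bob.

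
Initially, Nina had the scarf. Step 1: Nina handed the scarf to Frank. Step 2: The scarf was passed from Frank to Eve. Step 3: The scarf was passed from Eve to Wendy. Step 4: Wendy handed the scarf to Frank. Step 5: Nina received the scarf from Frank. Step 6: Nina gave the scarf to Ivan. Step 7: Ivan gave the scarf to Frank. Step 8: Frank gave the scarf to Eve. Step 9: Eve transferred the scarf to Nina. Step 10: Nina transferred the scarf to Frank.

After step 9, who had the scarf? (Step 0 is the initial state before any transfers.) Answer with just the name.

Answer: Nina

Derivation:
Tracking the scarf holder through step 9:
After step 0 (start): Nina
After step 1: Frank
After step 2: Eve
After step 3: Wendy
After step 4: Frank
After step 5: Nina
After step 6: Ivan
After step 7: Frank
After step 8: Eve
After step 9: Nina

At step 9, the holder is Nina.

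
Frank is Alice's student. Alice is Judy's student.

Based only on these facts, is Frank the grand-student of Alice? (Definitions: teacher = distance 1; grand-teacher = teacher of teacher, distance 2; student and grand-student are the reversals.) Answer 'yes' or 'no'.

Answer: no

Derivation:
Reconstructing the teacher chain from the given facts:
  Judy -> Alice -> Frank
(each arrow means 'teacher of the next')
Positions in the chain (0 = top):
  position of Judy: 0
  position of Alice: 1
  position of Frank: 2

Frank is at position 2, Alice is at position 1; signed distance (j - i) = -1.
'grand-student' requires j - i = -2. Actual distance is -1, so the relation does NOT hold.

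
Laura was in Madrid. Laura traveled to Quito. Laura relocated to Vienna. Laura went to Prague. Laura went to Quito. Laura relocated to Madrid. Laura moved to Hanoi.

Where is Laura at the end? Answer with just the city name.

Tracking Laura's location:
Start: Laura is in Madrid.
After move 1: Madrid -> Quito. Laura is in Quito.
After move 2: Quito -> Vienna. Laura is in Vienna.
After move 3: Vienna -> Prague. Laura is in Prague.
After move 4: Prague -> Quito. Laura is in Quito.
After move 5: Quito -> Madrid. Laura is in Madrid.
After move 6: Madrid -> Hanoi. Laura is in Hanoi.

Answer: Hanoi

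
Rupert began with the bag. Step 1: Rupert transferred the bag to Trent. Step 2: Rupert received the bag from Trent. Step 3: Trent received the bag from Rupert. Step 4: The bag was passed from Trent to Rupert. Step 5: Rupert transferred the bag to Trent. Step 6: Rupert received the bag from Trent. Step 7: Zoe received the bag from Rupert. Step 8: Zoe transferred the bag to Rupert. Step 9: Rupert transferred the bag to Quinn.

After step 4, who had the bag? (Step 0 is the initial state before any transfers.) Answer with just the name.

Tracking the bag holder through step 4:
After step 0 (start): Rupert
After step 1: Trent
After step 2: Rupert
After step 3: Trent
After step 4: Rupert

At step 4, the holder is Rupert.

Answer: Rupert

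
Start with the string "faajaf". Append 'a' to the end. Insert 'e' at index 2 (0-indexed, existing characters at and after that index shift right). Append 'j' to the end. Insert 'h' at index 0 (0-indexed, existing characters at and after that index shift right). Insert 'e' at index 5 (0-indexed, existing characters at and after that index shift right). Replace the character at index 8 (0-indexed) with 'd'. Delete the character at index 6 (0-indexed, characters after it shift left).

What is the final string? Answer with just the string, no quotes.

Answer: hfaeaeadaj

Derivation:
Applying each edit step by step:
Start: "faajaf"
Op 1 (append 'a'): "faajaf" -> "faajafa"
Op 2 (insert 'e' at idx 2): "faajafa" -> "faeajafa"
Op 3 (append 'j'): "faeajafa" -> "faeajafaj"
Op 4 (insert 'h' at idx 0): "faeajafaj" -> "hfaeajafaj"
Op 5 (insert 'e' at idx 5): "hfaeajafaj" -> "hfaeaejafaj"
Op 6 (replace idx 8: 'f' -> 'd'): "hfaeaejafaj" -> "hfaeaejadaj"
Op 7 (delete idx 6 = 'j'): "hfaeaejadaj" -> "hfaeaeadaj"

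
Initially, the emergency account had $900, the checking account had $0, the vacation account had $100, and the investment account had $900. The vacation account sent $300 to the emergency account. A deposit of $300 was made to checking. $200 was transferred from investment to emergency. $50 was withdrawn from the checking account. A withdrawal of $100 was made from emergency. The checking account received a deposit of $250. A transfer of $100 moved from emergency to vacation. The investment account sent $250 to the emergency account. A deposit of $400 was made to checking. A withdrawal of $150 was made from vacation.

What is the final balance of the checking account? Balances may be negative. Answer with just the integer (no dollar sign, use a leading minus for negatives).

Answer: 900

Derivation:
Tracking account balances step by step:
Start: emergency=900, checking=0, vacation=100, investment=900
Event 1 (transfer 300 vacation -> emergency): vacation: 100 - 300 = -200, emergency: 900 + 300 = 1200. Balances: emergency=1200, checking=0, vacation=-200, investment=900
Event 2 (deposit 300 to checking): checking: 0 + 300 = 300. Balances: emergency=1200, checking=300, vacation=-200, investment=900
Event 3 (transfer 200 investment -> emergency): investment: 900 - 200 = 700, emergency: 1200 + 200 = 1400. Balances: emergency=1400, checking=300, vacation=-200, investment=700
Event 4 (withdraw 50 from checking): checking: 300 - 50 = 250. Balances: emergency=1400, checking=250, vacation=-200, investment=700
Event 5 (withdraw 100 from emergency): emergency: 1400 - 100 = 1300. Balances: emergency=1300, checking=250, vacation=-200, investment=700
Event 6 (deposit 250 to checking): checking: 250 + 250 = 500. Balances: emergency=1300, checking=500, vacation=-200, investment=700
Event 7 (transfer 100 emergency -> vacation): emergency: 1300 - 100 = 1200, vacation: -200 + 100 = -100. Balances: emergency=1200, checking=500, vacation=-100, investment=700
Event 8 (transfer 250 investment -> emergency): investment: 700 - 250 = 450, emergency: 1200 + 250 = 1450. Balances: emergency=1450, checking=500, vacation=-100, investment=450
Event 9 (deposit 400 to checking): checking: 500 + 400 = 900. Balances: emergency=1450, checking=900, vacation=-100, investment=450
Event 10 (withdraw 150 from vacation): vacation: -100 - 150 = -250. Balances: emergency=1450, checking=900, vacation=-250, investment=450

Final balance of checking: 900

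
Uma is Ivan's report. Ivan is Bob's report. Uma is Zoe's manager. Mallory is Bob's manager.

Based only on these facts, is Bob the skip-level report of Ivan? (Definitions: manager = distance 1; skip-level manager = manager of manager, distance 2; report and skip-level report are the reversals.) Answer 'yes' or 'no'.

Answer: no

Derivation:
Reconstructing the manager chain from the given facts:
  Mallory -> Bob -> Ivan -> Uma -> Zoe
(each arrow means 'manager of the next')
Positions in the chain (0 = top):
  position of Mallory: 0
  position of Bob: 1
  position of Ivan: 2
  position of Uma: 3
  position of Zoe: 4

Bob is at position 1, Ivan is at position 2; signed distance (j - i) = 1.
'skip-level report' requires j - i = -2. Actual distance is 1, so the relation does NOT hold.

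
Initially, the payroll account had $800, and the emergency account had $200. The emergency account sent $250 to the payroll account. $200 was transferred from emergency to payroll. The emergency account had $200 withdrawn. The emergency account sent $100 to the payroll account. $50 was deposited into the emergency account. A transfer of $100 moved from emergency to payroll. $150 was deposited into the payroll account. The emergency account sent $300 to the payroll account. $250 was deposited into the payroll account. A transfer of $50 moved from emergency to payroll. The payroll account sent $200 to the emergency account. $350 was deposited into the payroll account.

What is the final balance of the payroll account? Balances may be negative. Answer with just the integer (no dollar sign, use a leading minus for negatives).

Answer: 2350

Derivation:
Tracking account balances step by step:
Start: payroll=800, emergency=200
Event 1 (transfer 250 emergency -> payroll): emergency: 200 - 250 = -50, payroll: 800 + 250 = 1050. Balances: payroll=1050, emergency=-50
Event 2 (transfer 200 emergency -> payroll): emergency: -50 - 200 = -250, payroll: 1050 + 200 = 1250. Balances: payroll=1250, emergency=-250
Event 3 (withdraw 200 from emergency): emergency: -250 - 200 = -450. Balances: payroll=1250, emergency=-450
Event 4 (transfer 100 emergency -> payroll): emergency: -450 - 100 = -550, payroll: 1250 + 100 = 1350. Balances: payroll=1350, emergency=-550
Event 5 (deposit 50 to emergency): emergency: -550 + 50 = -500. Balances: payroll=1350, emergency=-500
Event 6 (transfer 100 emergency -> payroll): emergency: -500 - 100 = -600, payroll: 1350 + 100 = 1450. Balances: payroll=1450, emergency=-600
Event 7 (deposit 150 to payroll): payroll: 1450 + 150 = 1600. Balances: payroll=1600, emergency=-600
Event 8 (transfer 300 emergency -> payroll): emergency: -600 - 300 = -900, payroll: 1600 + 300 = 1900. Balances: payroll=1900, emergency=-900
Event 9 (deposit 250 to payroll): payroll: 1900 + 250 = 2150. Balances: payroll=2150, emergency=-900
Event 10 (transfer 50 emergency -> payroll): emergency: -900 - 50 = -950, payroll: 2150 + 50 = 2200. Balances: payroll=2200, emergency=-950
Event 11 (transfer 200 payroll -> emergency): payroll: 2200 - 200 = 2000, emergency: -950 + 200 = -750. Balances: payroll=2000, emergency=-750
Event 12 (deposit 350 to payroll): payroll: 2000 + 350 = 2350. Balances: payroll=2350, emergency=-750

Final balance of payroll: 2350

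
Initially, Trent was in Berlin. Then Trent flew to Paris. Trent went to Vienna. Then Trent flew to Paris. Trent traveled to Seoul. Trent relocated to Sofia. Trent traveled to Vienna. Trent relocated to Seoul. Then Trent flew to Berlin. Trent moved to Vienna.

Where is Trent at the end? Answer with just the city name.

Tracking Trent's location:
Start: Trent is in Berlin.
After move 1: Berlin -> Paris. Trent is in Paris.
After move 2: Paris -> Vienna. Trent is in Vienna.
After move 3: Vienna -> Paris. Trent is in Paris.
After move 4: Paris -> Seoul. Trent is in Seoul.
After move 5: Seoul -> Sofia. Trent is in Sofia.
After move 6: Sofia -> Vienna. Trent is in Vienna.
After move 7: Vienna -> Seoul. Trent is in Seoul.
After move 8: Seoul -> Berlin. Trent is in Berlin.
After move 9: Berlin -> Vienna. Trent is in Vienna.

Answer: Vienna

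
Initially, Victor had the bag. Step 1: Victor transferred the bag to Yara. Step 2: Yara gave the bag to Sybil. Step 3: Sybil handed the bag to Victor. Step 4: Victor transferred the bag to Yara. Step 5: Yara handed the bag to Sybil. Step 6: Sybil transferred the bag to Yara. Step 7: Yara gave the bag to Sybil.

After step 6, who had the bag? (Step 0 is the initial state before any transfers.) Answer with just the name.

Answer: Yara

Derivation:
Tracking the bag holder through step 6:
After step 0 (start): Victor
After step 1: Yara
After step 2: Sybil
After step 3: Victor
After step 4: Yara
After step 5: Sybil
After step 6: Yara

At step 6, the holder is Yara.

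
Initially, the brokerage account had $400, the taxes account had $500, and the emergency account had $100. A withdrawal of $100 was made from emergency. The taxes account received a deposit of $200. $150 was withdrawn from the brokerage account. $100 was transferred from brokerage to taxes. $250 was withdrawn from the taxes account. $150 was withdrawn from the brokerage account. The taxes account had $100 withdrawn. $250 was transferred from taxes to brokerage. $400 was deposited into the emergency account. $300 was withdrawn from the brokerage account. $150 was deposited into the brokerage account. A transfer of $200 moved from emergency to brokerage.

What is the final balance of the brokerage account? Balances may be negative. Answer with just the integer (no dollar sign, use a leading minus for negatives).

Answer: 300

Derivation:
Tracking account balances step by step:
Start: brokerage=400, taxes=500, emergency=100
Event 1 (withdraw 100 from emergency): emergency: 100 - 100 = 0. Balances: brokerage=400, taxes=500, emergency=0
Event 2 (deposit 200 to taxes): taxes: 500 + 200 = 700. Balances: brokerage=400, taxes=700, emergency=0
Event 3 (withdraw 150 from brokerage): brokerage: 400 - 150 = 250. Balances: brokerage=250, taxes=700, emergency=0
Event 4 (transfer 100 brokerage -> taxes): brokerage: 250 - 100 = 150, taxes: 700 + 100 = 800. Balances: brokerage=150, taxes=800, emergency=0
Event 5 (withdraw 250 from taxes): taxes: 800 - 250 = 550. Balances: brokerage=150, taxes=550, emergency=0
Event 6 (withdraw 150 from brokerage): brokerage: 150 - 150 = 0. Balances: brokerage=0, taxes=550, emergency=0
Event 7 (withdraw 100 from taxes): taxes: 550 - 100 = 450. Balances: brokerage=0, taxes=450, emergency=0
Event 8 (transfer 250 taxes -> brokerage): taxes: 450 - 250 = 200, brokerage: 0 + 250 = 250. Balances: brokerage=250, taxes=200, emergency=0
Event 9 (deposit 400 to emergency): emergency: 0 + 400 = 400. Balances: brokerage=250, taxes=200, emergency=400
Event 10 (withdraw 300 from brokerage): brokerage: 250 - 300 = -50. Balances: brokerage=-50, taxes=200, emergency=400
Event 11 (deposit 150 to brokerage): brokerage: -50 + 150 = 100. Balances: brokerage=100, taxes=200, emergency=400
Event 12 (transfer 200 emergency -> brokerage): emergency: 400 - 200 = 200, brokerage: 100 + 200 = 300. Balances: brokerage=300, taxes=200, emergency=200

Final balance of brokerage: 300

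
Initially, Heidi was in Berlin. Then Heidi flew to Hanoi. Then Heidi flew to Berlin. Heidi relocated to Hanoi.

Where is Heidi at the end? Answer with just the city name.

Answer: Hanoi

Derivation:
Tracking Heidi's location:
Start: Heidi is in Berlin.
After move 1: Berlin -> Hanoi. Heidi is in Hanoi.
After move 2: Hanoi -> Berlin. Heidi is in Berlin.
After move 3: Berlin -> Hanoi. Heidi is in Hanoi.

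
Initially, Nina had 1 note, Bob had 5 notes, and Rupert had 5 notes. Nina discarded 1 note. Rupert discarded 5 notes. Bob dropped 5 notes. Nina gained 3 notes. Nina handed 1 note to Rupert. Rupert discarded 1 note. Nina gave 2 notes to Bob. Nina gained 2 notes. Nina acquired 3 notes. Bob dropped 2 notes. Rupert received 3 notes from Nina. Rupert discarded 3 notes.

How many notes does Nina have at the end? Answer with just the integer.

Answer: 2

Derivation:
Tracking counts step by step:
Start: Nina=1, Bob=5, Rupert=5
Event 1 (Nina -1): Nina: 1 -> 0. State: Nina=0, Bob=5, Rupert=5
Event 2 (Rupert -5): Rupert: 5 -> 0. State: Nina=0, Bob=5, Rupert=0
Event 3 (Bob -5): Bob: 5 -> 0. State: Nina=0, Bob=0, Rupert=0
Event 4 (Nina +3): Nina: 0 -> 3. State: Nina=3, Bob=0, Rupert=0
Event 5 (Nina -> Rupert, 1): Nina: 3 -> 2, Rupert: 0 -> 1. State: Nina=2, Bob=0, Rupert=1
Event 6 (Rupert -1): Rupert: 1 -> 0. State: Nina=2, Bob=0, Rupert=0
Event 7 (Nina -> Bob, 2): Nina: 2 -> 0, Bob: 0 -> 2. State: Nina=0, Bob=2, Rupert=0
Event 8 (Nina +2): Nina: 0 -> 2. State: Nina=2, Bob=2, Rupert=0
Event 9 (Nina +3): Nina: 2 -> 5. State: Nina=5, Bob=2, Rupert=0
Event 10 (Bob -2): Bob: 2 -> 0. State: Nina=5, Bob=0, Rupert=0
Event 11 (Nina -> Rupert, 3): Nina: 5 -> 2, Rupert: 0 -> 3. State: Nina=2, Bob=0, Rupert=3
Event 12 (Rupert -3): Rupert: 3 -> 0. State: Nina=2, Bob=0, Rupert=0

Nina's final count: 2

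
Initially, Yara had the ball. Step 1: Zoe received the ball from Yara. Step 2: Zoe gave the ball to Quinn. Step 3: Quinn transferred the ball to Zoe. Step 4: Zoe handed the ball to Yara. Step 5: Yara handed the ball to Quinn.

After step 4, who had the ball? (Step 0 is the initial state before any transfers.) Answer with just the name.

Answer: Yara

Derivation:
Tracking the ball holder through step 4:
After step 0 (start): Yara
After step 1: Zoe
After step 2: Quinn
After step 3: Zoe
After step 4: Yara

At step 4, the holder is Yara.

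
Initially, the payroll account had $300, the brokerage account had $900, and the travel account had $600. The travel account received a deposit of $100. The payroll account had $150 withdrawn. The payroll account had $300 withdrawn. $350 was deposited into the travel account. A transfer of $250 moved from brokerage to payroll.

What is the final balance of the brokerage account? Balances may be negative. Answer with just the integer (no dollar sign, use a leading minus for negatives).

Tracking account balances step by step:
Start: payroll=300, brokerage=900, travel=600
Event 1 (deposit 100 to travel): travel: 600 + 100 = 700. Balances: payroll=300, brokerage=900, travel=700
Event 2 (withdraw 150 from payroll): payroll: 300 - 150 = 150. Balances: payroll=150, brokerage=900, travel=700
Event 3 (withdraw 300 from payroll): payroll: 150 - 300 = -150. Balances: payroll=-150, brokerage=900, travel=700
Event 4 (deposit 350 to travel): travel: 700 + 350 = 1050. Balances: payroll=-150, brokerage=900, travel=1050
Event 5 (transfer 250 brokerage -> payroll): brokerage: 900 - 250 = 650, payroll: -150 + 250 = 100. Balances: payroll=100, brokerage=650, travel=1050

Final balance of brokerage: 650

Answer: 650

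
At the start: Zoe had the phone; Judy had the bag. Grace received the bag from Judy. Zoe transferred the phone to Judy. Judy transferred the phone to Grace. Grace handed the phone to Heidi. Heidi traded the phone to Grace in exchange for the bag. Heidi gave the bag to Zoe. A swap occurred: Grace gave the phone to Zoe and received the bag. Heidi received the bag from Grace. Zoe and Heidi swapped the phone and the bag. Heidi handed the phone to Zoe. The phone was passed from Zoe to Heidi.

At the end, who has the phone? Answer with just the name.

Tracking all object holders:
Start: phone:Zoe, bag:Judy
Event 1 (give bag: Judy -> Grace). State: phone:Zoe, bag:Grace
Event 2 (give phone: Zoe -> Judy). State: phone:Judy, bag:Grace
Event 3 (give phone: Judy -> Grace). State: phone:Grace, bag:Grace
Event 4 (give phone: Grace -> Heidi). State: phone:Heidi, bag:Grace
Event 5 (swap phone<->bag: now phone:Grace, bag:Heidi). State: phone:Grace, bag:Heidi
Event 6 (give bag: Heidi -> Zoe). State: phone:Grace, bag:Zoe
Event 7 (swap phone<->bag: now phone:Zoe, bag:Grace). State: phone:Zoe, bag:Grace
Event 8 (give bag: Grace -> Heidi). State: phone:Zoe, bag:Heidi
Event 9 (swap phone<->bag: now phone:Heidi, bag:Zoe). State: phone:Heidi, bag:Zoe
Event 10 (give phone: Heidi -> Zoe). State: phone:Zoe, bag:Zoe
Event 11 (give phone: Zoe -> Heidi). State: phone:Heidi, bag:Zoe

Final state: phone:Heidi, bag:Zoe
The phone is held by Heidi.

Answer: Heidi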